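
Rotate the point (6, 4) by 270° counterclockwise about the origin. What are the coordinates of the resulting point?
(4, -6)

Rotation matrix R(θ) = [[cos θ, -sin θ], [sin θ, cos θ]]; for θ = 270°:
R = [[0, 1], [-1, 0]]
Result: R × [6, 4]ᵀ = [0·6 + (1)·4, -1·6 + (0)·4]ᵀ = (4, -6)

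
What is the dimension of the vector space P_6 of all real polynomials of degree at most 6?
Dimension = 7

A polynomial of degree at most 6 can be written as a₀ + a₁x + a₂x² + … + a_6x^6, with 7 free coefficients a₀, …, a_6.
The set {1, x, x², …, x^6} is a basis: it spans P_6 (every such polynomial is a linear combination of these) and is linearly independent (a polynomial is zero iff all its coefficients are zero).
Therefore dim(P_6) = 6 + 1 = 7.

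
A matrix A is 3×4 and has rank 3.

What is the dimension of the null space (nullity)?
1

The rank-nullity theorem for an m×n matrix states:
rank(A) + nullity(A) = n (the number of columns).
Here n = 4 and rank(A) = 3, so nullity(A) = 4 - 3 = 1.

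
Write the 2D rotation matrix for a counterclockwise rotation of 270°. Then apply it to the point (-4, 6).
R = [[0, 1], [-1, 0]]; R·(-4, 6) = (6, 4)

Rotation matrix formula: R(θ) = [[cos θ, -sin θ], [sin θ, cos θ]]
For θ = 270°:
cos(270°) = 0
sin(270°) = -1
R = [[0, 1], [-1, 0]]
Apply to (-4, 6): [0·-4 + (1)·6, -1·-4 + 0·6] = (6, 4)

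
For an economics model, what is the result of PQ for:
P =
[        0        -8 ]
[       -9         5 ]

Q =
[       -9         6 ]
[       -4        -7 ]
PQ =
[       32        56 ]
[       61       -89 ]

Matrix multiplication: (PQ)[i][j] = sum over k of P[i][k] * Q[k][j].
  (PQ)[0][0] = (0)*(-9) + (-8)*(-4) = 32
  (PQ)[0][1] = (0)*(6) + (-8)*(-7) = 56
  (PQ)[1][0] = (-9)*(-9) + (5)*(-4) = 61
  (PQ)[1][1] = (-9)*(6) + (5)*(-7) = -89
PQ =
[       32        56 ]
[       61       -89 ]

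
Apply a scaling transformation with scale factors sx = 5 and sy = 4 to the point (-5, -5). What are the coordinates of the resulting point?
(-25, -20)

Scaling matrix:
[[5, 0], [0, 4]]
Result: (-5 × 5, -5 × 4) = (-25, -20)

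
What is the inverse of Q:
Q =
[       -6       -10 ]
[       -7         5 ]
det(Q) = -100
Q⁻¹ =
[    -1/20     -1/10 ]
[   -7/100      3/50 ]

For a 2×2 matrix Q = [[a, b], [c, d]] with det(Q) ≠ 0, Q⁻¹ = (1/det(Q)) * [[d, -b], [-c, a]].
det(Q) = (-6)*(5) - (-10)*(-7) = -30 - 70 = -100.
Q⁻¹ = (1/-100) * [[5, 10], [7, -6]].
Dividing each entry by -100 and reducing:
Q⁻¹ =
[    -1/20     -1/10 ]
[   -7/100      3/50 ]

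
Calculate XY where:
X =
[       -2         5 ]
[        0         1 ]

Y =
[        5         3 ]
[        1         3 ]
XY =
[       -5         9 ]
[        1         3 ]

Matrix multiplication: (XY)[i][j] = sum over k of X[i][k] * Y[k][j].
  (XY)[0][0] = (-2)*(5) + (5)*(1) = -5
  (XY)[0][1] = (-2)*(3) + (5)*(3) = 9
  (XY)[1][0] = (0)*(5) + (1)*(1) = 1
  (XY)[1][1] = (0)*(3) + (1)*(3) = 3
XY =
[       -5         9 ]
[        1         3 ]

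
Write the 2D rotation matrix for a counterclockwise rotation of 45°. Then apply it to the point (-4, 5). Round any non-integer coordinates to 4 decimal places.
R = [[√2/2, -√2/2], [√2/2, √2/2]]; R·(-4, 5) = (-6.3640, 0.7071)

Rotation matrix formula: R(θ) = [[cos θ, -sin θ], [sin θ, cos θ]]
For θ = 45°:
cos(45°) = √2/2
sin(45°) = √2/2
R = [[√2/2, -√2/2], [√2/2, √2/2]]
Apply to (-4, 5): [√2/2·-4 + (-√2/2)·5, √2/2·-4 + √2/2·5] = (-6.3640, 0.7071)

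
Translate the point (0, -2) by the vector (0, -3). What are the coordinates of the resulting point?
(0, -5)

Translation by (0, -3):
x' = 0 + 0 = 0
y' = -2 + -3 = -5
Homogeneous matrix: [[1, 0, 0], [0, 1, -3], [0, 0, 1]]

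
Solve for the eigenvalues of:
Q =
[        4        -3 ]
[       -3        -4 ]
λ = -5, 5

Solve det(Q - λI) = 0. For a 2×2 matrix the characteristic equation is λ² - (trace)λ + det = 0.
trace(Q) = a + d = 4 - 4 = 0.
det(Q) = a*d - b*c = (4)*(-4) - (-3)*(-3) = -16 - 9 = -25.
Characteristic equation: λ² - (0)λ + (-25) = 0.
Discriminant = (0)² - 4*(-25) = 0 + 100 = 100.
λ = (0 ± √100) / 2 = (0 ± 10) / 2 = -5, 5.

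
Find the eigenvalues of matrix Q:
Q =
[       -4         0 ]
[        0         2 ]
λ = -4, 2

Solve det(Q - λI) = 0. For a 2×2 matrix the characteristic equation is λ² - (trace)λ + det = 0.
trace(Q) = a + d = -4 + 2 = -2.
det(Q) = a*d - b*c = (-4)*(2) - (0)*(0) = -8 - 0 = -8.
Characteristic equation: λ² - (-2)λ + (-8) = 0.
Discriminant = (-2)² - 4*(-8) = 4 + 32 = 36.
λ = (-2 ± √36) / 2 = (-2 ± 6) / 2 = -4, 2.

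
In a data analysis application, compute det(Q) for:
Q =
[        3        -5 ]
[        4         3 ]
det(Q) = 29

For a 2×2 matrix [[a, b], [c, d]], det = a*d - b*c.
det(Q) = (3)*(3) - (-5)*(4) = 9 + 20 = 29.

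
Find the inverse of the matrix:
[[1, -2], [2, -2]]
[[-1, 1], [-1, 1/2]]

For [[a,b],[c,d]], inverse = (1/det)·[[d,-b],[-c,a]]
det = 1·-2 - -2·2 = 2
Inverse = (1/2)·[[-2, 2], [-2, 1]]
        = [[-1, 1], [-1, 1/2]]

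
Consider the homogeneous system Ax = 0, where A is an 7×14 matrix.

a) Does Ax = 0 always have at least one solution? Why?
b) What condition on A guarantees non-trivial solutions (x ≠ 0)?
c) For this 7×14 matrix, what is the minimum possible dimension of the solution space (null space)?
a) Yes, x = 0 is always a solution. b) When A has linearly dependent columns (rank < n). c) Minimum nullity = 7.

a) x = 0 satisfies A·0 = 0, so the zero vector is always a solution.
b) Non-trivial solutions exist iff the columns of A are linearly dependent, equivalently rank(A) < n (the number of columns).
c) By rank-nullity, rank(A) + nullity(A) = n = 14. Since A has only 7 rows, rank(A) ≤ 7, so nullity(A) ≥ 14 - 7 = 7.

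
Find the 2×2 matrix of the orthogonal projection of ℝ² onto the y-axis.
[[0, 0], [0, 1]]

The orthogonal projection onto the line spanned by a nonzero vector u = (a, b) has matrix P = (u uᵀ) / (uᵀ u) = (1/(a² + b²)) · [[a², ab], [ab, b²]].
Here u = (0, 1), so a² + b² = 0 + 1 = 1.
P = (1/1) · [[0, 0], [0, 1]] = [[0, 0], [0, 1]].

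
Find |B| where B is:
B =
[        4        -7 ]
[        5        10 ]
det(B) = 75

For a 2×2 matrix [[a, b], [c, d]], det = a*d - b*c.
det(B) = (4)*(10) - (-7)*(5) = 40 + 35 = 75.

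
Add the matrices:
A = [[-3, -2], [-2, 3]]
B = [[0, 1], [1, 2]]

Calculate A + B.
[[-3, -1], [-1, 5]]

Add corresponding elements:
(-3)+(0)=-3
(-2)+(1)=-1
(-2)+(1)=-1
(3)+(2)=5
A + B = [[-3, -1], [-1, 5]]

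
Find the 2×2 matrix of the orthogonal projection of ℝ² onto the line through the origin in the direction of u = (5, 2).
[[25/29, 10/29], [10/29, 4/29]]

The orthogonal projection onto the line spanned by a nonzero vector u = (a, b) has matrix P = (u uᵀ) / (uᵀ u) = (1/(a² + b²)) · [[a², ab], [ab, b²]].
Here u = (5, 2), so a² + b² = 25 + 4 = 29.
P = (1/29) · [[25, 10], [10, 4]] = [[25/29, 10/29], [10/29, 4/29]].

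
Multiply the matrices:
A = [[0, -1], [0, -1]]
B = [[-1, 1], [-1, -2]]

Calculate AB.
[[1, 2], [1, 2]]

Each entry (i,j) of AB = sum over k of A[i][k]*B[k][j].
(AB)[0][0] = (0)*(-1) + (-1)*(-1) = 1
(AB)[0][1] = (0)*(1) + (-1)*(-2) = 2
(AB)[1][0] = (0)*(-1) + (-1)*(-1) = 1
(AB)[1][1] = (0)*(1) + (-1)*(-2) = 2
AB = [[1, 2], [1, 2]]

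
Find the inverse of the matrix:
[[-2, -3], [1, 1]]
[[1, 3], [-1, -2]]

For [[a,b],[c,d]], inverse = (1/det)·[[d,-b],[-c,a]]
det = -2·1 - -3·1 = 1
Inverse = (1/1)·[[1, 3], [-1, -2]]
        = [[1, 3], [-1, -2]]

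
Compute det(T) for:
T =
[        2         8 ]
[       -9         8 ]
det(T) = 88

For a 2×2 matrix [[a, b], [c, d]], det = a*d - b*c.
det(T) = (2)*(8) - (8)*(-9) = 16 + 72 = 88.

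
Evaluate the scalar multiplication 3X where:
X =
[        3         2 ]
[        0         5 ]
3X =
[        9         6 ]
[        0        15 ]

Scalar multiplication is elementwise: (3X)[i][j] = 3 * X[i][j].
  (3X)[0][0] = 3 * (3) = 9
  (3X)[0][1] = 3 * (2) = 6
  (3X)[1][0] = 3 * (0) = 0
  (3X)[1][1] = 3 * (5) = 15
3X =
[        9         6 ]
[        0        15 ]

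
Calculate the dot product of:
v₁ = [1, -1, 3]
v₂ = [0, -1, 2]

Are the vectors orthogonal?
7, No

The dot product is the sum of products of corresponding components.
v₁·v₂ = (1)*(0) + (-1)*(-1) + (3)*(2) = 0 + 1 + 6 = 7.
Two vectors are orthogonal iff their dot product is 0; here the dot product is 7, so the vectors are not orthogonal.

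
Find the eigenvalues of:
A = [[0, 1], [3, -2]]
λ = -3, 1

Solve det(A - λI) = 0. For a 2×2 matrix this is λ² - (trace)λ + det = 0.
trace(A) = 0 - 2 = -2.
det(A) = (0)*(-2) - (1)*(3) = 0 - 3 = -3.
Characteristic equation: λ² - (-2)λ + (-3) = 0.
Discriminant: (-2)² - 4*(-3) = 4 + 12 = 16.
Roots: λ = (-2 ± √16) / 2 = -3, 1.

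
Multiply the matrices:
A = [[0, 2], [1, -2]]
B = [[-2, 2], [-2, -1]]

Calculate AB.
[[-4, -2], [2, 4]]

Each entry (i,j) of AB = sum over k of A[i][k]*B[k][j].
(AB)[0][0] = (0)*(-2) + (2)*(-2) = -4
(AB)[0][1] = (0)*(2) + (2)*(-1) = -2
(AB)[1][0] = (1)*(-2) + (-2)*(-2) = 2
(AB)[1][1] = (1)*(2) + (-2)*(-1) = 4
AB = [[-4, -2], [2, 4]]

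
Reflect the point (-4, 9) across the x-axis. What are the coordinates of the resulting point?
(-4, -9)

Reflection across x-axis: (-4, 9) → (-4, -9)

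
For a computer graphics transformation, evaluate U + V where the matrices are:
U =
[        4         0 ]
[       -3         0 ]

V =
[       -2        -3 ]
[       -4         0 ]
U + V =
[        2        -3 ]
[       -7         0 ]

Matrix addition is elementwise: (U+V)[i][j] = U[i][j] + V[i][j].
  (U+V)[0][0] = (4) + (-2) = 2
  (U+V)[0][1] = (0) + (-3) = -3
  (U+V)[1][0] = (-3) + (-4) = -7
  (U+V)[1][1] = (0) + (0) = 0
U + V =
[        2        -3 ]
[       -7         0 ]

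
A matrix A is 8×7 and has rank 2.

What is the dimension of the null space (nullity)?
5

The rank-nullity theorem for an m×n matrix states:
rank(A) + nullity(A) = n (the number of columns).
Here n = 7 and rank(A) = 2, so nullity(A) = 7 - 2 = 5.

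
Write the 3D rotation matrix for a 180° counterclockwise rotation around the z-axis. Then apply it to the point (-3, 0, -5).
R = [[-1, 0, 0], [0, -1, 0], [0, 0, 1]]; R·(-3, 0, -5) = (3, 0, -5)

Rotation matrix for 180° around z-axis:
cos(180°) = -1, sin(180°) = 0
R = [[-1, 0, 0], [0, -1, 0], [0, 0, 1]]
Apply to (-3, 0, -5): R·[-3, 0, -5]ᵀ = (3, 0, -5)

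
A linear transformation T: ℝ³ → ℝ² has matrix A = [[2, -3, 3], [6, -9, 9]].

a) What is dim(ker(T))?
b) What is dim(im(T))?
dim(ker) = 2, dim(im) = 1

Observe that row 2 = 3 × row 1 (so the rows are linearly dependent).
Thus rank(A) = 1 (only one linearly independent row).
dim(im(T)) = rank(A) = 1.
By the rank-nullity theorem applied to T: ℝ³ → ℝ², rank(A) + nullity(A) = 3 (the domain dimension), so dim(ker(T)) = 3 - 1 = 2.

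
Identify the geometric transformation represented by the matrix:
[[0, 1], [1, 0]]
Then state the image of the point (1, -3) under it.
reflection across the line y = x; image of (1, -3) is (-3, 1)

This is a symmetric orthogonal matrix with determinant -1, which characterizes a reflection in ℝ².
The matrix [[0, 1], [1, 0]] represents: reflection across the line y = x.
Applying it to (1, -3): [0·1 + 1·-3, 1·1 + 0·-3] = (-3, 1).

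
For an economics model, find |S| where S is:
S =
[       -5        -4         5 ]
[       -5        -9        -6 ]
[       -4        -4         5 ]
det(S) = 69

Expand along row 0 (cofactor expansion): det(S) = a*(e*i - f*h) - b*(d*i - f*g) + c*(d*h - e*g), where the 3×3 is [[a, b, c], [d, e, f], [g, h, i]].
Minor M_00 = (-9)*(5) - (-6)*(-4) = -45 - 24 = -69.
Minor M_01 = (-5)*(5) - (-6)*(-4) = -25 - 24 = -49.
Minor M_02 = (-5)*(-4) - (-9)*(-4) = 20 - 36 = -16.
det(S) = (-5)*(-69) - (-4)*(-49) + (5)*(-16) = 345 - 196 - 80 = 69.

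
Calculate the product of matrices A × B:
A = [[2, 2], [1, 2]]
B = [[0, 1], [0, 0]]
[[0, 2], [0, 1]]

Matrix multiplication:
C[0][0] = 2×0 + 2×0 = 0
C[0][1] = 2×1 + 2×0 = 2
C[1][0] = 1×0 + 2×0 = 0
C[1][1] = 1×1 + 2×0 = 1
Result: [[0, 2], [0, 1]]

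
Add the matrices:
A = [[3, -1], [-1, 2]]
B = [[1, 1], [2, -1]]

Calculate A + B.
[[4, 0], [1, 1]]

Add corresponding elements:
(3)+(1)=4
(-1)+(1)=0
(-1)+(2)=1
(2)+(-1)=1
A + B = [[4, 0], [1, 1]]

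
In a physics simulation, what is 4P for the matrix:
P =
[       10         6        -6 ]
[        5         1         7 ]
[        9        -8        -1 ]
4P =
[       40        24       -24 ]
[       20         4        28 ]
[       36       -32        -4 ]

Scalar multiplication is elementwise: (4P)[i][j] = 4 * P[i][j].
  (4P)[0][0] = 4 * (10) = 40
  (4P)[0][1] = 4 * (6) = 24
  (4P)[0][2] = 4 * (-6) = -24
  (4P)[1][0] = 4 * (5) = 20
  (4P)[1][1] = 4 * (1) = 4
  (4P)[1][2] = 4 * (7) = 28
  (4P)[2][0] = 4 * (9) = 36
  (4P)[2][1] = 4 * (-8) = -32
  (4P)[2][2] = 4 * (-1) = -4
4P =
[       40        24       -24 ]
[       20         4        28 ]
[       36       -32        -4 ]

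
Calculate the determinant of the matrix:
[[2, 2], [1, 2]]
2

For a 2×2 matrix [[a, b], [c, d]], det = ad - bc
det = (2)(2) - (2)(1) = 4 - 2 = 2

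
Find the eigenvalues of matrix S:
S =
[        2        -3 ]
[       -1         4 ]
λ = 1, 5

Solve det(S - λI) = 0. For a 2×2 matrix the characteristic equation is λ² - (trace)λ + det = 0.
trace(S) = a + d = 2 + 4 = 6.
det(S) = a*d - b*c = (2)*(4) - (-3)*(-1) = 8 - 3 = 5.
Characteristic equation: λ² - (6)λ + (5) = 0.
Discriminant = (6)² - 4*(5) = 36 - 20 = 16.
λ = (6 ± √16) / 2 = (6 ± 4) / 2 = 1, 5.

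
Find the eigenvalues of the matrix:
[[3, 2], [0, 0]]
λ = 0 and λ = 3

Characteristic equation: det(A - λI) = 0
λ² - (trace)λ + (det) = 0
λ² - (3)λ + (0) = 0
λ² - 3λ + 0 = 0
Solving: λ = 0, 3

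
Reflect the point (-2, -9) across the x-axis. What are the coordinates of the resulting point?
(-2, 9)

Reflection across x-axis: (-2, -9) → (-2, 9)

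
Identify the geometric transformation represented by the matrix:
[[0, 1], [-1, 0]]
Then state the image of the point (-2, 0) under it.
rotation by 90° clockwise (i.e., 270° counterclockwise); image of (-2, 0) is (0, 2)

This matches the form [[cos θ, -sin θ], [sin θ, cos θ]] of a rotation matrix; reading off cos θ and sin θ gives the angle.
The matrix [[0, 1], [-1, 0]] represents: rotation by 90° clockwise (i.e., 270° counterclockwise).
Applying it to (-2, 0): [0·-2 + 1·0, -1·-2 + 0·0] = (0, 2).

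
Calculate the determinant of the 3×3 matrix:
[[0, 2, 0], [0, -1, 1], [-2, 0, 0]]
-4

Expansion along first row:
det = 0·det([[-1,1],[0,0]]) - 2·det([[0,1],[-2,0]]) + 0·det([[0,-1],[-2,0]])
    = 0·(-1·0 - 1·0) - 2·(0·0 - 1·-2) + 0·(0·0 - -1·-2)
    = 0·0 - 2·2 + 0·-2
    = 0 + -4 + 0 = -4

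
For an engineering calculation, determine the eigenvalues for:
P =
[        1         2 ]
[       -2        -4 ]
λ = -3, 0

Solve det(P - λI) = 0. For a 2×2 matrix the characteristic equation is λ² - (trace)λ + det = 0.
trace(P) = a + d = 1 - 4 = -3.
det(P) = a*d - b*c = (1)*(-4) - (2)*(-2) = -4 + 4 = 0.
Characteristic equation: λ² - (-3)λ + (0) = 0.
Discriminant = (-3)² - 4*(0) = 9 - 0 = 9.
λ = (-3 ± √9) / 2 = (-3 ± 3) / 2 = -3, 0.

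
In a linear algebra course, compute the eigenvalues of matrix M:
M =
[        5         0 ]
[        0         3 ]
λ = 3, 5

Solve det(M - λI) = 0. For a 2×2 matrix the characteristic equation is λ² - (trace)λ + det = 0.
trace(M) = a + d = 5 + 3 = 8.
det(M) = a*d - b*c = (5)*(3) - (0)*(0) = 15 - 0 = 15.
Characteristic equation: λ² - (8)λ + (15) = 0.
Discriminant = (8)² - 4*(15) = 64 - 60 = 4.
λ = (8 ± √4) / 2 = (8 ± 2) / 2 = 3, 5.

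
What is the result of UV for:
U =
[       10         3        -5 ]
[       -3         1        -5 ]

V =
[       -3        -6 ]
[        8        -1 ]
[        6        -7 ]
UV =
[      -36       -28 ]
[      -13        52 ]

Matrix multiplication: (UV)[i][j] = sum over k of U[i][k] * V[k][j].
  (UV)[0][0] = (10)*(-3) + (3)*(8) + (-5)*(6) = -36
  (UV)[0][1] = (10)*(-6) + (3)*(-1) + (-5)*(-7) = -28
  (UV)[1][0] = (-3)*(-3) + (1)*(8) + (-5)*(6) = -13
  (UV)[1][1] = (-3)*(-6) + (1)*(-1) + (-5)*(-7) = 52
UV =
[      -36       -28 ]
[      -13        52 ]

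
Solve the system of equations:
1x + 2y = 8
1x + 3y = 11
x = 2, y = 3

Use elimination (row reduction):
Equation 1: 1x + 2y = 8.
Equation 2: 1x + 3y = 11.
Multiply Eq1 by 1 and Eq2 by 1: 1x + 2y = 8;  1x + 3y = 11.
Subtract: (1)y = 3, so y = 3.
Back-substitute into Eq1: 1x + 2*(3) = 8, so x = 2.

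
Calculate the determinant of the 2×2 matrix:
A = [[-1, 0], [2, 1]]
-1

For A = [[a, b], [c, d]], det(A) = a*d - b*c.
det(A) = (-1)*(1) - (0)*(2) = -1 - 0 = -1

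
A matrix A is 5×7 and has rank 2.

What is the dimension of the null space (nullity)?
5

The rank-nullity theorem for an m×n matrix states:
rank(A) + nullity(A) = n (the number of columns).
Here n = 7 and rank(A) = 2, so nullity(A) = 7 - 2 = 5.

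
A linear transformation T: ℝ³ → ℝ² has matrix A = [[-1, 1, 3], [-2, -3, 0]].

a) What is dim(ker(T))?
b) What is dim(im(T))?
dim(ker) = 1, dim(im) = 2

The two rows are not scalar multiples of one another (no single k satisfies row 2 = k × row 1), so they are linearly independent.
Thus rank(A) = 2.
dim(im(T)) = rank(A) = 2.
By the rank-nullity theorem applied to T: ℝ³ → ℝ², rank(A) + nullity(A) = 3 (the domain dimension), so dim(ker(T)) = 3 - 2 = 1.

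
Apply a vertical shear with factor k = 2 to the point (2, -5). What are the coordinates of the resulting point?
(2, -1)

Shear matrix for vertical shear with factor k = 2:
[[1, 0], [2, 1]]
Result: (2, -5) → (2, -1)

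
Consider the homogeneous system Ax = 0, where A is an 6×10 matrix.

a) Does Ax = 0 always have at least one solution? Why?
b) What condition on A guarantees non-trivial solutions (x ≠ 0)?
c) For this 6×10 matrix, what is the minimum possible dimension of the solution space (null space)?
a) Yes, x = 0 is always a solution. b) When A has linearly dependent columns (rank < n). c) Minimum nullity = 4.

a) x = 0 satisfies A·0 = 0, so the zero vector is always a solution.
b) Non-trivial solutions exist iff the columns of A are linearly dependent, equivalently rank(A) < n (the number of columns).
c) By rank-nullity, rank(A) + nullity(A) = n = 10. Since A has only 6 rows, rank(A) ≤ 6, so nullity(A) ≥ 10 - 6 = 4.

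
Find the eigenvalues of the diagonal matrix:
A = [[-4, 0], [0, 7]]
λ₁ = -4, λ₂ = 7

The characteristic polynomial of A is det(A - λI) = (-4 - λ)(7 - λ) = 0.
The roots are λ = -4 and λ = 7, so the eigenvalues are the diagonal entries.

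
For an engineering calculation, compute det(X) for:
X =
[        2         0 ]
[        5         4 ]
det(X) = 8

For a 2×2 matrix [[a, b], [c, d]], det = a*d - b*c.
det(X) = (2)*(4) - (0)*(5) = 8 - 0 = 8.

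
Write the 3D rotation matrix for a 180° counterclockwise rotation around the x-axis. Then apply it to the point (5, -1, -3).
R = [[1, 0, 0], [0, -1, 0], [0, 0, -1]]; R·(5, -1, -3) = (5, 1, 3)

Rotation matrix for 180° around x-axis:
cos(180°) = -1, sin(180°) = 0
R = [[1, 0, 0], [0, -1, 0], [0, 0, -1]]
Apply to (5, -1, -3): R·[5, -1, -3]ᵀ = (5, 1, 3)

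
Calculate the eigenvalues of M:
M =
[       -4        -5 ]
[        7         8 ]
λ = 1, 3

Solve det(M - λI) = 0. For a 2×2 matrix the characteristic equation is λ² - (trace)λ + det = 0.
trace(M) = a + d = -4 + 8 = 4.
det(M) = a*d - b*c = (-4)*(8) - (-5)*(7) = -32 + 35 = 3.
Characteristic equation: λ² - (4)λ + (3) = 0.
Discriminant = (4)² - 4*(3) = 16 - 12 = 4.
λ = (4 ± √4) / 2 = (4 ± 2) / 2 = 1, 3.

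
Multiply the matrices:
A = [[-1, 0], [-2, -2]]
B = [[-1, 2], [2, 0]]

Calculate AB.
[[1, -2], [-2, -4]]

Each entry (i,j) of AB = sum over k of A[i][k]*B[k][j].
(AB)[0][0] = (-1)*(-1) + (0)*(2) = 1
(AB)[0][1] = (-1)*(2) + (0)*(0) = -2
(AB)[1][0] = (-2)*(-1) + (-2)*(2) = -2
(AB)[1][1] = (-2)*(2) + (-2)*(0) = -4
AB = [[1, -2], [-2, -4]]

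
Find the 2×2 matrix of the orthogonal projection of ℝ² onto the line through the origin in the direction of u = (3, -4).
[[9/25, -12/25], [-12/25, 16/25]]

The orthogonal projection onto the line spanned by a nonzero vector u = (a, b) has matrix P = (u uᵀ) / (uᵀ u) = (1/(a² + b²)) · [[a², ab], [ab, b²]].
Here u = (3, -4), so a² + b² = 9 + 16 = 25.
P = (1/25) · [[9, -12], [-12, 16]] = [[9/25, -12/25], [-12/25, 16/25]].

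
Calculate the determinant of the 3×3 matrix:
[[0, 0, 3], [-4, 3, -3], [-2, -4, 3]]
66

Expansion along first row:
det = 0·det([[3,-3],[-4,3]]) - 0·det([[-4,-3],[-2,3]]) + 3·det([[-4,3],[-2,-4]])
    = 0·(3·3 - -3·-4) - 0·(-4·3 - -3·-2) + 3·(-4·-4 - 3·-2)
    = 0·-3 - 0·-18 + 3·22
    = 0 + 0 + 66 = 66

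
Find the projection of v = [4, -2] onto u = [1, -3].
[1, -3]

The projection of v onto u is proj_u(v) = ((v·u) / (u·u)) · u.
v·u = (4)*(1) + (-2)*(-3) = 10.
u·u = (1)*(1) + (-3)*(-3) = 10.
coefficient = 10 / 10 = 1.
proj_u(v) = 1 · [1, -3] = [1, -3].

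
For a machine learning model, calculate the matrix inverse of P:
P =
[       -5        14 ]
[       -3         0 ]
det(P) = 42
P⁻¹ =
[        0      -1/3 ]
[     1/14     -5/42 ]

For a 2×2 matrix P = [[a, b], [c, d]] with det(P) ≠ 0, P⁻¹ = (1/det(P)) * [[d, -b], [-c, a]].
det(P) = (-5)*(0) - (14)*(-3) = 0 + 42 = 42.
P⁻¹ = (1/42) * [[0, -14], [3, -5]].
Dividing each entry by 42 and reducing:
P⁻¹ =
[        0      -1/3 ]
[     1/14     -5/42 ]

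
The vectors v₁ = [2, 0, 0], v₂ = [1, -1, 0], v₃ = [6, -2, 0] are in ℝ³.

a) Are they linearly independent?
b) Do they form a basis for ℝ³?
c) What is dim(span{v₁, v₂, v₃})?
Not independent, not a basis, dim(span) = 2

Check whether v₃ can be written as a linear combination of v₁ and v₂.
v₃ = (2)·v₁ + (2)·v₂ = [6, -2, 0], so the three vectors are linearly dependent.
Thus they do not form a basis for ℝ³, and dim(span{v₁, v₂, v₃}) = 2 (spanned by v₁ and v₂).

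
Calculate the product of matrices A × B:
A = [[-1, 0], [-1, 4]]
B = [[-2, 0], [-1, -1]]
[[2, 0], [-2, -4]]

Matrix multiplication:
C[0][0] = -1×-2 + 0×-1 = 2
C[0][1] = -1×0 + 0×-1 = 0
C[1][0] = -1×-2 + 4×-1 = -2
C[1][1] = -1×0 + 4×-1 = -4
Result: [[2, 0], [-2, -4]]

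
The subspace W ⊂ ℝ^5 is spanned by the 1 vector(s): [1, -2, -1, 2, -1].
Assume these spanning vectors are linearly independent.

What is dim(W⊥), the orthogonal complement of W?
dim(W⊥) = 4

For any subspace W of ℝ^n, dim(W) + dim(W⊥) = n (the whole-space dimension).
Here the given 1 vectors are linearly independent, so dim(W) = 1.
Thus dim(W⊥) = n - dim(W) = 5 - 1 = 4.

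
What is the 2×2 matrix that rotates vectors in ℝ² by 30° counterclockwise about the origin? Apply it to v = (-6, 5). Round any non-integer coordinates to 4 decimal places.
R = [[√3/2, -1/2], [1/2, √3/2]]; R·v = (-7.6962, 1.3301)

A counterclockwise rotation by angle θ in ℝ² has matrix R(θ) = [[cos θ, -sin θ], [sin θ, cos θ]].
For θ = 30°: cos θ = √3/2, sin θ = 1/2.
R(30°) = [[√3/2, -1/2], [1/2, √3/2]].
R·v = [√3/2·-6 + (-1/2)·5, 1/2·-6 + √3/2·5] = (-7.6962, 1.3301).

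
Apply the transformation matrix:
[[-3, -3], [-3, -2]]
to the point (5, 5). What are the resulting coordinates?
(-30, -25)

Matrix multiplication:
[[-3, -3], [-3, -2]] × [5, 5]ᵀ
= [-3×5 + -3×5, -3×5 + -2×5]ᵀ
= [-30.0000, -25.0000]ᵀ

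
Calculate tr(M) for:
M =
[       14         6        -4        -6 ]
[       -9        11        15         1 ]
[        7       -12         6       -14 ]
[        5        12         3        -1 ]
tr(M) = 14 + 11 + 6 - 1 = 30

The trace of a square matrix is the sum of its diagonal entries.
Diagonal entries of M: M[0][0] = 14, M[1][1] = 11, M[2][2] = 6, M[3][3] = -1.
tr(M) = 14 + 11 + 6 - 1 = 30.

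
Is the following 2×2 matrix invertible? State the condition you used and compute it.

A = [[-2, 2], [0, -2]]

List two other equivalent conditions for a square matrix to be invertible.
Yes, invertible; det(A) = 4 ≠ 0. Equivalent conditions: rank(A) = 2; Ax = 0 has only the trivial solution; 0 is not an eigenvalue; the columns of A are linearly independent.

To check invertibility, compute det(A).
The given matrix is triangular, so det(A) equals the product of its diagonal entries = 4 ≠ 0.
Since det(A) ≠ 0, A is invertible.
Equivalent conditions for a square matrix A to be invertible:
- rank(A) = 2 (full rank).
- The homogeneous system Ax = 0 has only the trivial solution x = 0.
- 0 is not an eigenvalue of A.
- The columns (equivalently rows) of A are linearly independent.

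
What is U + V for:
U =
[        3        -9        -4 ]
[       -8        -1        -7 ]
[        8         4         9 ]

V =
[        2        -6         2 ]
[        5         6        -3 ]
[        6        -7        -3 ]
U + V =
[        5       -15        -2 ]
[       -3         5       -10 ]
[       14        -3         6 ]

Matrix addition is elementwise: (U+V)[i][j] = U[i][j] + V[i][j].
  (U+V)[0][0] = (3) + (2) = 5
  (U+V)[0][1] = (-9) + (-6) = -15
  (U+V)[0][2] = (-4) + (2) = -2
  (U+V)[1][0] = (-8) + (5) = -3
  (U+V)[1][1] = (-1) + (6) = 5
  (U+V)[1][2] = (-7) + (-3) = -10
  (U+V)[2][0] = (8) + (6) = 14
  (U+V)[2][1] = (4) + (-7) = -3
  (U+V)[2][2] = (9) + (-3) = 6
U + V =
[        5       -15        -2 ]
[       -3         5       -10 ]
[       14        -3         6 ]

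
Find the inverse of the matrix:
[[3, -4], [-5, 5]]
[[-1, -4/5], [-1, -3/5]]

For [[a,b],[c,d]], inverse = (1/det)·[[d,-b],[-c,a]]
det = 3·5 - -4·-5 = -5
Inverse = (1/-5)·[[5, 4], [5, 3]]
        = [[-1, -4/5], [-1, -3/5]]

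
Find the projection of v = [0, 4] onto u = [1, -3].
[-6/5, 18/5]

The projection of v onto u is proj_u(v) = ((v·u) / (u·u)) · u.
v·u = (0)*(1) + (4)*(-3) = -12.
u·u = (1)*(1) + (-3)*(-3) = 10.
coefficient = -12 / 10 = -6/5.
proj_u(v) = -6/5 · [1, -3] = [-6/5, 18/5].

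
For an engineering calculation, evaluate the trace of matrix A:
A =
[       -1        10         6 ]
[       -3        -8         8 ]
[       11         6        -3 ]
tr(A) = -1 - 8 - 3 = -12

The trace of a square matrix is the sum of its diagonal entries.
Diagonal entries of A: A[0][0] = -1, A[1][1] = -8, A[2][2] = -3.
tr(A) = -1 - 8 - 3 = -12.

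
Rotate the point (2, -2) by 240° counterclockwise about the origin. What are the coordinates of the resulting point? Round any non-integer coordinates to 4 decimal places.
(-2.7321, -0.7321)

Rotation matrix R(θ) = [[cos θ, -sin θ], [sin θ, cos θ]]; for θ = 240°:
R = [[-1/2, √3/2], [-√3/2, -1/2]]
Result: R × [2, -2]ᵀ = [-1/2·2 + (√3/2)·-2, -√3/2·2 + (-1/2)·-2]ᵀ = (-2.7321, -0.7321)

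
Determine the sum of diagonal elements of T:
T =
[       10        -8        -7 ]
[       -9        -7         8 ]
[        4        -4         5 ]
tr(T) = 10 - 7 + 5 = 8

The trace of a square matrix is the sum of its diagonal entries.
Diagonal entries of T: T[0][0] = 10, T[1][1] = -7, T[2][2] = 5.
tr(T) = 10 - 7 + 5 = 8.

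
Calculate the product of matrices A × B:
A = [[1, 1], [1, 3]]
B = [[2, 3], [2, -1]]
[[4, 2], [8, 0]]

Matrix multiplication:
C[0][0] = 1×2 + 1×2 = 4
C[0][1] = 1×3 + 1×-1 = 2
C[1][0] = 1×2 + 3×2 = 8
C[1][1] = 1×3 + 3×-1 = 0
Result: [[4, 2], [8, 0]]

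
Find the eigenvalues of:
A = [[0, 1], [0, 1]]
λ = 0, 1

Solve det(A - λI) = 0. For a 2×2 matrix this is λ² - (trace)λ + det = 0.
trace(A) = 0 + 1 = 1.
det(A) = (0)*(1) - (1)*(0) = 0 - 0 = 0.
Characteristic equation: λ² - (1)λ + (0) = 0.
Discriminant: (1)² - 4*(0) = 1 - 0 = 1.
Roots: λ = (1 ± √1) / 2 = 0, 1.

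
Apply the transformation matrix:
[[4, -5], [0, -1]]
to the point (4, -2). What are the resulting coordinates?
(26, 2)

Matrix multiplication:
[[4, -5], [0, -1]] × [4, -2]ᵀ
= [4×4 + -5×-2, 0×4 + -1×-2]ᵀ
= [26.0000, 2.0000]ᵀ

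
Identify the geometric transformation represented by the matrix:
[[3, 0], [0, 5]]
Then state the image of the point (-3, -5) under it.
non-uniform scaling by (3, 5); image of (-3, -5) is (-9, -25)

This is diagonal with distinct entries, so it scales the x-axis by 3 and the y-axis by 5.
The matrix [[3, 0], [0, 5]] represents: non-uniform scaling by (3, 5).
Applying it to (-3, -5): [3·-3 + 0·-5, 0·-3 + 5·-5] = (-9, -25).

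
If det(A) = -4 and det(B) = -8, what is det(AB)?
32

Use the multiplicative property of determinants: det(AB) = det(A)*det(B).
det(AB) = (-4)*(-8) = 32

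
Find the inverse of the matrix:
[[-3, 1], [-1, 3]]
[[-3/8, 1/8], [-1/8, 3/8]]

For [[a,b],[c,d]], inverse = (1/det)·[[d,-b],[-c,a]]
det = -3·3 - 1·-1 = -8
Inverse = (1/-8)·[[3, -1], [1, -3]]
        = [[-3/8, 1/8], [-1/8, 3/8]]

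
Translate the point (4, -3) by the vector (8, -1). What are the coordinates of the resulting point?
(12, -4)

Translation by (8, -1):
x' = 4 + 8 = 12
y' = -3 + -1 = -4
Homogeneous matrix: [[1, 0, 8], [0, 1, -1], [0, 0, 1]]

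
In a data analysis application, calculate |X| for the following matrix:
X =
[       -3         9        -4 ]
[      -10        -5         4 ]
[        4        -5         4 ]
det(X) = 224

Expand along row 0 (cofactor expansion): det(X) = a*(e*i - f*h) - b*(d*i - f*g) + c*(d*h - e*g), where the 3×3 is [[a, b, c], [d, e, f], [g, h, i]].
Minor M_00 = (-5)*(4) - (4)*(-5) = -20 + 20 = 0.
Minor M_01 = (-10)*(4) - (4)*(4) = -40 - 16 = -56.
Minor M_02 = (-10)*(-5) - (-5)*(4) = 50 + 20 = 70.
det(X) = (-3)*(0) - (9)*(-56) + (-4)*(70) = 0 + 504 - 280 = 224.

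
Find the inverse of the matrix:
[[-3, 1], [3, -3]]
[[-1/2, -1/6], [-1/2, -1/2]]

For [[a,b],[c,d]], inverse = (1/det)·[[d,-b],[-c,a]]
det = -3·-3 - 1·3 = 6
Inverse = (1/6)·[[-3, -1], [-3, -3]]
        = [[-1/2, -1/6], [-1/2, -1/2]]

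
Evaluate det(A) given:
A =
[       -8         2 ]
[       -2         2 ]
det(A) = -12

For a 2×2 matrix [[a, b], [c, d]], det = a*d - b*c.
det(A) = (-8)*(2) - (2)*(-2) = -16 + 4 = -12.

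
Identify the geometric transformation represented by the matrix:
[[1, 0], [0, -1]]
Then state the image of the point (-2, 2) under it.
reflection across the x-axis; image of (-2, 2) is (-2, -2)

This is a symmetric orthogonal matrix with determinant -1, which characterizes a reflection in ℝ².
The matrix [[1, 0], [0, -1]] represents: reflection across the x-axis.
Applying it to (-2, 2): [1·-2 + 0·2, 0·-2 + -1·2] = (-2, -2).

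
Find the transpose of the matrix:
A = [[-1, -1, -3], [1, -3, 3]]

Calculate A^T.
[[-1, 1], [-1, -3], [-3, 3]]

The transpose sends entry (i,j) to (j,i); rows become columns.
Row 0 of A: [-1, -1, -3] -> column 0 of A^T.
Row 1 of A: [1, -3, 3] -> column 1 of A^T.
A^T = [[-1, 1], [-1, -3], [-3, 3]]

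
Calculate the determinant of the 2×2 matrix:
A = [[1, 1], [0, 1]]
1

For A = [[a, b], [c, d]], det(A) = a*d - b*c.
det(A) = (1)*(1) - (1)*(0) = 1 - 0 = 1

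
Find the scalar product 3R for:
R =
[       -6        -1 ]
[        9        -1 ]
3R =
[      -18        -3 ]
[       27        -3 ]

Scalar multiplication is elementwise: (3R)[i][j] = 3 * R[i][j].
  (3R)[0][0] = 3 * (-6) = -18
  (3R)[0][1] = 3 * (-1) = -3
  (3R)[1][0] = 3 * (9) = 27
  (3R)[1][1] = 3 * (-1) = -3
3R =
[      -18        -3 ]
[       27        -3 ]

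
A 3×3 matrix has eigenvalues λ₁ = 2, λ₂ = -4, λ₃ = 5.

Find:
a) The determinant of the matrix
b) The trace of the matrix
det = -40, trace = 3

Two standard eigenvalue identities:
- det(A) equals the product of the eigenvalues (counted with multiplicity).
- trace(A) equals the sum of the eigenvalues.
det(A) = (2)*(-4)*(5) = -40.
trace(A) = 2 - 4 + 5 = 3.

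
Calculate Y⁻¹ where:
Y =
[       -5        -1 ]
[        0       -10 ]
det(Y) = 50
Y⁻¹ =
[     -1/5      1/50 ]
[        0     -1/10 ]

For a 2×2 matrix Y = [[a, b], [c, d]] with det(Y) ≠ 0, Y⁻¹ = (1/det(Y)) * [[d, -b], [-c, a]].
det(Y) = (-5)*(-10) - (-1)*(0) = 50 - 0 = 50.
Y⁻¹ = (1/50) * [[-10, 1], [0, -5]].
Dividing each entry by 50 and reducing:
Y⁻¹ =
[     -1/5      1/50 ]
[        0     -1/10 ]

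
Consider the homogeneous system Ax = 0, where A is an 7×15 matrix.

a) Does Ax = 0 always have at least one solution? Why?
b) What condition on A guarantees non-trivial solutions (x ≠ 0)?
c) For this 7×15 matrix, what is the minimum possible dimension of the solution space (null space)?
a) Yes, x = 0 is always a solution. b) When A has linearly dependent columns (rank < n). c) Minimum nullity = 8.

a) x = 0 satisfies A·0 = 0, so the zero vector is always a solution.
b) Non-trivial solutions exist iff the columns of A are linearly dependent, equivalently rank(A) < n (the number of columns).
c) By rank-nullity, rank(A) + nullity(A) = n = 15. Since A has only 7 rows, rank(A) ≤ 7, so nullity(A) ≥ 15 - 7 = 8.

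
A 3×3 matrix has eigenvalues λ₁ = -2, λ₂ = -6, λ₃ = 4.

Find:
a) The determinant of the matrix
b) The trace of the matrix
det = 48, trace = -4

Two standard eigenvalue identities:
- det(A) equals the product of the eigenvalues (counted with multiplicity).
- trace(A) equals the sum of the eigenvalues.
det(A) = (-2)*(-6)*(4) = 48.
trace(A) = -2 - 6 + 4 = -4.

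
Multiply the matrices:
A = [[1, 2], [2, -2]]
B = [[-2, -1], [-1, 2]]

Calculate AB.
[[-4, 3], [-2, -6]]

Each entry (i,j) of AB = sum over k of A[i][k]*B[k][j].
(AB)[0][0] = (1)*(-2) + (2)*(-1) = -4
(AB)[0][1] = (1)*(-1) + (2)*(2) = 3
(AB)[1][0] = (2)*(-2) + (-2)*(-1) = -2
(AB)[1][1] = (2)*(-1) + (-2)*(2) = -6
AB = [[-4, 3], [-2, -6]]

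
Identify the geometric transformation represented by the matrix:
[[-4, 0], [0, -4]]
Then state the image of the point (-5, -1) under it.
uniform scaling by factor -4; image of (-5, -1) is (20, 4)

This is a diagonal matrix with equal entries -4, so it scales both axes by the same factor -4.
The matrix [[-4, 0], [0, -4]] represents: uniform scaling by factor -4.
Applying it to (-5, -1): [-4·-5 + 0·-1, 0·-5 + -4·-1] = (20, 4).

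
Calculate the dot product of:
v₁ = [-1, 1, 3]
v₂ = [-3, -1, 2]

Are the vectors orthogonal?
8, No

The dot product is the sum of products of corresponding components.
v₁·v₂ = (-1)*(-3) + (1)*(-1) + (3)*(2) = 3 - 1 + 6 = 8.
Two vectors are orthogonal iff their dot product is 0; here the dot product is 8, so the vectors are not orthogonal.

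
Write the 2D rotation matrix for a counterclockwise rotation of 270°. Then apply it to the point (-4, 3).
R = [[0, 1], [-1, 0]]; R·(-4, 3) = (3, 4)

Rotation matrix formula: R(θ) = [[cos θ, -sin θ], [sin θ, cos θ]]
For θ = 270°:
cos(270°) = 0
sin(270°) = -1
R = [[0, 1], [-1, 0]]
Apply to (-4, 3): [0·-4 + (1)·3, -1·-4 + 0·3] = (3, 4)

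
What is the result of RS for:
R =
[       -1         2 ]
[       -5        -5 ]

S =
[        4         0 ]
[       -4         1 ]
RS =
[      -12         2 ]
[        0        -5 ]

Matrix multiplication: (RS)[i][j] = sum over k of R[i][k] * S[k][j].
  (RS)[0][0] = (-1)*(4) + (2)*(-4) = -12
  (RS)[0][1] = (-1)*(0) + (2)*(1) = 2
  (RS)[1][0] = (-5)*(4) + (-5)*(-4) = 0
  (RS)[1][1] = (-5)*(0) + (-5)*(1) = -5
RS =
[      -12         2 ]
[        0        -5 ]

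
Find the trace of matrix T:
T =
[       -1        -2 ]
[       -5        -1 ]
tr(T) = -1 - 1 = -2

The trace of a square matrix is the sum of its diagonal entries.
Diagonal entries of T: T[0][0] = -1, T[1][1] = -1.
tr(T) = -1 - 1 = -2.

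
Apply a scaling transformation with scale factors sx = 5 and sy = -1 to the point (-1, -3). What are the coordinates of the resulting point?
(-5, 3)

Scaling matrix:
[[5, 0], [0, -1]]
Result: (-1 × 5, -3 × -1) = (-5, 3)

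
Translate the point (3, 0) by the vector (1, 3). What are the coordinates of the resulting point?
(4, 3)

Translation by (1, 3):
x' = 3 + 1 = 4
y' = 0 + 3 = 3
Homogeneous matrix: [[1, 0, 1], [0, 1, 3], [0, 0, 1]]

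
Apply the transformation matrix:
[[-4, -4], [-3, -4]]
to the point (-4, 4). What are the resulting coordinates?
(0, -4)

Matrix multiplication:
[[-4, -4], [-3, -4]] × [-4, 4]ᵀ
= [-4×-4 + -4×4, -3×-4 + -4×4]ᵀ
= [0.0000, -4.0000]ᵀ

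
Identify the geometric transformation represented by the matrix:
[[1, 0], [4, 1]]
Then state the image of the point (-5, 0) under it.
vertical shear with factor 4; image of (-5, 0) is (-5, -20)

The matrix [[1, 0], [k, 1]] sends (x, y) to (x, 4x + y), leaving the x-coordinate fixed: a vertical shear.
The matrix [[1, 0], [4, 1]] represents: vertical shear with factor 4.
Applying it to (-5, 0): [1·-5 + 0·0, 4·-5 + 1·0] = (-5, -20).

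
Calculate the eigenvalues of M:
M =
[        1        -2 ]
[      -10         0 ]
λ = -4, 5

Solve det(M - λI) = 0. For a 2×2 matrix the characteristic equation is λ² - (trace)λ + det = 0.
trace(M) = a + d = 1 + 0 = 1.
det(M) = a*d - b*c = (1)*(0) - (-2)*(-10) = 0 - 20 = -20.
Characteristic equation: λ² - (1)λ + (-20) = 0.
Discriminant = (1)² - 4*(-20) = 1 + 80 = 81.
λ = (1 ± √81) / 2 = (1 ± 9) / 2 = -4, 5.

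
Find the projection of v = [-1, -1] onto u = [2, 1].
[-6/5, -3/5]

The projection of v onto u is proj_u(v) = ((v·u) / (u·u)) · u.
v·u = (-1)*(2) + (-1)*(1) = -3.
u·u = (2)*(2) + (1)*(1) = 5.
coefficient = -3 / 5 = -3/5.
proj_u(v) = -3/5 · [2, 1] = [-6/5, -3/5].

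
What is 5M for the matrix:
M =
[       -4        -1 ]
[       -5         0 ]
5M =
[      -20        -5 ]
[      -25         0 ]

Scalar multiplication is elementwise: (5M)[i][j] = 5 * M[i][j].
  (5M)[0][0] = 5 * (-4) = -20
  (5M)[0][1] = 5 * (-1) = -5
  (5M)[1][0] = 5 * (-5) = -25
  (5M)[1][1] = 5 * (0) = 0
5M =
[      -20        -5 ]
[      -25         0 ]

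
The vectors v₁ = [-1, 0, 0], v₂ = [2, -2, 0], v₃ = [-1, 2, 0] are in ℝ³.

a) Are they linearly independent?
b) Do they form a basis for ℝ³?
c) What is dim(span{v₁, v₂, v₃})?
Not independent, not a basis, dim(span) = 2

Check whether v₃ can be written as a linear combination of v₁ and v₂.
v₃ = (-1)·v₁ + (-1)·v₂ = [-1, 2, 0], so the three vectors are linearly dependent.
Thus they do not form a basis for ℝ³, and dim(span{v₁, v₂, v₃}) = 2 (spanned by v₁ and v₂).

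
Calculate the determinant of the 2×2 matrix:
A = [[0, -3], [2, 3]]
6

For A = [[a, b], [c, d]], det(A) = a*d - b*c.
det(A) = (0)*(3) - (-3)*(2) = 0 - -6 = 6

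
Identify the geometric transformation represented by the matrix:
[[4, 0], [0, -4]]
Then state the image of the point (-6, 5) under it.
non-uniform scaling by (4, -4); image of (-6, 5) is (-24, -20)

This is diagonal with distinct entries, so it scales the x-axis by 4 and the y-axis by -4.
The matrix [[4, 0], [0, -4]] represents: non-uniform scaling by (4, -4).
Applying it to (-6, 5): [4·-6 + 0·5, 0·-6 + -4·5] = (-24, -20).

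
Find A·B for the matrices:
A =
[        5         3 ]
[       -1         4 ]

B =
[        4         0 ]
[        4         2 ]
AB =
[       32         6 ]
[       12         8 ]

Matrix multiplication: (AB)[i][j] = sum over k of A[i][k] * B[k][j].
  (AB)[0][0] = (5)*(4) + (3)*(4) = 32
  (AB)[0][1] = (5)*(0) + (3)*(2) = 6
  (AB)[1][0] = (-1)*(4) + (4)*(4) = 12
  (AB)[1][1] = (-1)*(0) + (4)*(2) = 8
AB =
[       32         6 ]
[       12         8 ]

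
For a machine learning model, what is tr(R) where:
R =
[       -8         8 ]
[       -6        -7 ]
tr(R) = -8 - 7 = -15

The trace of a square matrix is the sum of its diagonal entries.
Diagonal entries of R: R[0][0] = -8, R[1][1] = -7.
tr(R) = -8 - 7 = -15.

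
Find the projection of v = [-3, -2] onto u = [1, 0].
[-3, 0]

The projection of v onto u is proj_u(v) = ((v·u) / (u·u)) · u.
v·u = (-3)*(1) + (-2)*(0) = -3.
u·u = (1)*(1) + (0)*(0) = 1.
coefficient = -3 / 1 = -3.
proj_u(v) = -3 · [1, 0] = [-3, 0].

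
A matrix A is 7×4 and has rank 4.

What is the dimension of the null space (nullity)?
0

The rank-nullity theorem for an m×n matrix states:
rank(A) + nullity(A) = n (the number of columns).
Here n = 4 and rank(A) = 4, so nullity(A) = 4 - 4 = 0.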